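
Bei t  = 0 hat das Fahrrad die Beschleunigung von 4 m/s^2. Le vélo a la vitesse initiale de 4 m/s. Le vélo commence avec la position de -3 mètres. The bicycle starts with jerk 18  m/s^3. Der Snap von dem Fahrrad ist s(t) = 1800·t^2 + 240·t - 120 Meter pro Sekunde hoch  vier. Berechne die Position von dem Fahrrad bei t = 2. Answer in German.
Um dies zu lösen, müssen wir 4 Integrale unserer Gleichung für den Snap s(t) = 1800·t^2 + 240·t - 120 finden. Das Integral von dem Snap ist der Ruck. Mit j(0) = 18 erhalten wir j(t) = 600·t^3 + 120·t^2 - 120·t + 18. Das Integral von dem Ruck, mit a(0) = 4, ergibt die Beschleunigung: a(t) = 150·t^4 + 40·t^3 - 60·t^2 + 18·t + 4. Das Integral von der Beschleunigung, mit v(0) = 4, ergibt die Geschwindigkeit: v(t) = 30·t^5 + 10·t^4 - 20·t^3 + 9·t^2 + 4·t + 4. Die Stammfunktion von der Geschwindigkeit, mit x(0) = -3, ergibt die Position: x(t) = 5·t^6 + 2·t^5 - 5·t^4 + 3·t^3 + 2·t^2 + 4·t - 3. Mit x(t) = 5·t^6 + 2·t^5 - 5·t^4 + 3·t^3 + 2·t^2 + 4·t - 3 und Einsetzen von t = 2, finden wir x = 341.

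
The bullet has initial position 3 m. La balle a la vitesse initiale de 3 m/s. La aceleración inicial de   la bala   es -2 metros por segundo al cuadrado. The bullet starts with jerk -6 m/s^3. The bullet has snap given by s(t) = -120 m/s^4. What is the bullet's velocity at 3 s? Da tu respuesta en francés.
Nous devons trouver la primitive de notre équation du snap s(t) = -120 3 fois. L'intégrale du snap, avec j(0) = -6, donne le jerk: j(t) = -120·t - 6. La primitive du jerk, avec a(0) = -2, donne l'accélération: a(t) = -60·t^2 - 6·t - 2. La primitive de l'accélération est la vitesse. En utilisant v(0) = 3, nous obtenons v(t) = -20·t^3 - 3·t^2 - 2·t + 3. De l'équation de la vitesse v(t) = -20·t^3 - 3·t^2 - 2·t + 3, nous substituons t = 3 pour obtenir v = -570.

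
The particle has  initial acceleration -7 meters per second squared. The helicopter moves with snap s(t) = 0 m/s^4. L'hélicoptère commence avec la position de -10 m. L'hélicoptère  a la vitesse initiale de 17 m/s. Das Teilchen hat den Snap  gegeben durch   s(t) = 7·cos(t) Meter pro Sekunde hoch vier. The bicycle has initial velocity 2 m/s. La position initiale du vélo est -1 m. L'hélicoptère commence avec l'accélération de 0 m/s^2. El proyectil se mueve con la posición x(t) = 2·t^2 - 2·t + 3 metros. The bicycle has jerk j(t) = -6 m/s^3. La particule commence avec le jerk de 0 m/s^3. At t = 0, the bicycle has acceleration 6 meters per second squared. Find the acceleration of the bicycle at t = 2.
To find the answer, we compute 1 antiderivative of j(t) = -6. The integral of jerk is acceleration. Using a(0) = 6, we get a(t) = 6 - 6·t. We have acceleration a(t) = 6 - 6·t. Substituting t = 2: a(2) = -6.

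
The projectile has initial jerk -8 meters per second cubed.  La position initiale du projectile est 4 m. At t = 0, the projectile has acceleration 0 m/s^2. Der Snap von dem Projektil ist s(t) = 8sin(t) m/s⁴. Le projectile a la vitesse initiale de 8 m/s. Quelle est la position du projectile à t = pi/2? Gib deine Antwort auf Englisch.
Starting from snap s(t) = 8·sin(t), we take 4 antiderivatives. The integral of snap, with j(0) = -8, gives jerk: j(t) = -8·cos(t). Integrating jerk and using the initial condition a(0) = 0, we get a(t) = -8·sin(t). Finding the integral of a(t) and using v(0) = 8: v(t) = 8·cos(t). The integral of velocity, with x(0) = 4, gives position: x(t) = 8·sin(t) + 4. We have position x(t) = 8·sin(t) + 4. Substituting t = pi/2: x(pi/2) = 12.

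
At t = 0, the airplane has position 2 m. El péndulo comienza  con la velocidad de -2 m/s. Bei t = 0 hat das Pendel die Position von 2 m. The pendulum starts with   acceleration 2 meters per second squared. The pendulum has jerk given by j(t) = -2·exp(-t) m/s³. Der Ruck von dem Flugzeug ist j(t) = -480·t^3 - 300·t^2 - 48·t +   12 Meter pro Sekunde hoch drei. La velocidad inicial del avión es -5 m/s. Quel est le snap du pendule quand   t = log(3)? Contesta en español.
Para resolver esto, necesitamos tomar 1 derivada de nuestra ecuación de la sacudida j(t) = -2·exp(-t). La derivada de la sacudida da el snap: s(t) = 2·exp(-t). Usando s(t) = 2·exp(-t) y sustituyendo t = log(3), encontramos s = 2/3.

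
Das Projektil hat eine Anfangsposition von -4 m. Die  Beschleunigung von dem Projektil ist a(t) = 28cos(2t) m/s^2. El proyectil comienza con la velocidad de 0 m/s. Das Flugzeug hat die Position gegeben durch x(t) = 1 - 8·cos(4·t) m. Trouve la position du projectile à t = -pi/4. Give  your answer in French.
Pour résoudre ceci, nous devons prendre 2 primitives de notre équation de l'accélération a(t) = 28·cos(2·t). En prenant ∫a(t)dt et en appliquant v(0) = 0, nous trouvons v(t) = 14·sin(2·t). En intégrant la vitesse et en utilisant la condition initiale x(0) = -4, nous obtenons x(t) = 3 - 7·cos(2·t). De l'équation de la position x(t) = 3 - 7·cos(2·t), nous substituons t = -pi/4 pour obtenir x = 3.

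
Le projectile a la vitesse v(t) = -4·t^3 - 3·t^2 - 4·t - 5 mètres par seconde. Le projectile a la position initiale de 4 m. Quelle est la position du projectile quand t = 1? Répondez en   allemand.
Um dies zu lösen, müssen wir 1 Integral unserer Gleichung für die Geschwindigkeit v(t) = -4·t^3 - 3·t^2 - 4·t - 5 finden. Durch Integration von der Geschwindigkeit und Verwendung der Anfangsbedingung x(0) = 4, erhalten wir x(t) = -t^4 - t^3 - 2·t^2 - 5·t + 4. Mit x(t) = -t^4 - t^3 - 2·t^2 - 5·t + 4 und Einsetzen von t = 1, finden wir x = -5.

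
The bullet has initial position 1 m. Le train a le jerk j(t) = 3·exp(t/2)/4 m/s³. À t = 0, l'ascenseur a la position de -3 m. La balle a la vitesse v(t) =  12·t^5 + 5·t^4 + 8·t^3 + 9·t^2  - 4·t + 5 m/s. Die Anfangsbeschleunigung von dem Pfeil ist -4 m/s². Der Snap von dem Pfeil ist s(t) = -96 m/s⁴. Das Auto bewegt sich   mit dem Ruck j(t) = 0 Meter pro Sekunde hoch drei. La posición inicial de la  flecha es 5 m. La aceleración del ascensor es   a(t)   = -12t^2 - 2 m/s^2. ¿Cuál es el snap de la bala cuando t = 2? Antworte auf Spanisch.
Para resolver esto, necesitamos tomar 3 derivadas de nuestra ecuación de la velocidad v(t) = 12·t^5 + 5·t^4 + 8·t^3 + 9·t^2 - 4·t + 5. Tomando d/dt de v(t), encontramos a(t) = 60·t^4 + 20·t^3 + 24·t^2 + 18·t - 4. La derivada de la aceleración da la sacudida: j(t) = 240·t^3 + 60·t^2 + 48·t + 18. La derivada de la sacudida da el snap: s(t) = 720·t^2 + 120·t + 48. Tenemos el snap s(t) = 720·t^2 + 120·t + 48. Sustituyendo t = 2: s(2) = 3168.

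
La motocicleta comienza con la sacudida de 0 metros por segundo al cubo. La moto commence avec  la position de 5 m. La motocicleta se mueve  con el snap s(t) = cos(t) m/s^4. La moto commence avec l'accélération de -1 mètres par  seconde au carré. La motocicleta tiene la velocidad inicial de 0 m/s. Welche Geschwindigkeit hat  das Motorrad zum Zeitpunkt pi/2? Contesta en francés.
Nous devons trouver la primitive de notre équation du snap s(t) = cos(t) 3 fois. La primitive du snap est le jerk. En utilisant j(0) = 0, nous obtenons j(t) = sin(t). En intégrant le jerk et en utilisant la condition initiale a(0) = -1, nous obtenons a(t) = -cos(t). L'intégrale de l'accélération est la vitesse. En utilisant v(0) = 0, nous obtenons v(t) = -sin(t). En utilisant v(t) = -sin(t) et en substituant t = pi/2, nous trouvons v = -1.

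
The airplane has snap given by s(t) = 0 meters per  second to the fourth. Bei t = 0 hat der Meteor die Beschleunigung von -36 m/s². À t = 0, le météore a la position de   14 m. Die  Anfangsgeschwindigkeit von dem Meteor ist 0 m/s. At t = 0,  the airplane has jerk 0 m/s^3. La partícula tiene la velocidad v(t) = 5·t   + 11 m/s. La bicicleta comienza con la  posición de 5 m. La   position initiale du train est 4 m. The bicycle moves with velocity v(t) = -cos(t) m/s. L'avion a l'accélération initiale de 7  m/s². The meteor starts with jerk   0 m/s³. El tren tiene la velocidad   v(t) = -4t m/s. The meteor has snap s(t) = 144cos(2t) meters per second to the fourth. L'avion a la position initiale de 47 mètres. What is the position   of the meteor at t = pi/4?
To solve this, we need to take 4 integrals of our snap equation s(t) = 144·cos(2·t). The antiderivative of snap, with j(0) = 0, gives jerk: j(t) = 72·sin(2·t). The integral of jerk is acceleration. Using a(0) = -36, we get a(t) = -36·cos(2·t). The antiderivative of acceleration is velocity. Using v(0) = 0, we get v(t) = -18·sin(2·t). Finding the integral of v(t) and using x(0) = 14: x(t) = 9·cos(2·t) + 5. We have position x(t) = 9·cos(2·t) + 5. Substituting t = pi/4: x(pi/4) = 5.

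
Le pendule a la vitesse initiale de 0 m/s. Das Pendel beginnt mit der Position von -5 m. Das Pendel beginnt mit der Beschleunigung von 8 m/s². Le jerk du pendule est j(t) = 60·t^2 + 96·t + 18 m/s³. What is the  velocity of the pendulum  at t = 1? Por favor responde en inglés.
Starting from jerk j(t) = 60·t^2 + 96·t + 18, we take 2 integrals. The integral of jerk, with a(0) = 8, gives acceleration: a(t) = 20·t^3 + 48·t^2 + 18·t + 8. The antiderivative of acceleration is velocity. Using v(0) = 0, we get v(t) = t·(5·t^3 + 16·t^2 + 9·t + 8). Using v(t) = t·(5·t^3 + 16·t^2 + 9·t + 8) and substituting t = 1, we find v = 38.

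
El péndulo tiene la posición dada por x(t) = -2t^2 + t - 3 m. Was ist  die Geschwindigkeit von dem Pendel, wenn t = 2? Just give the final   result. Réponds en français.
La vitesse à t = 2 est v = -7.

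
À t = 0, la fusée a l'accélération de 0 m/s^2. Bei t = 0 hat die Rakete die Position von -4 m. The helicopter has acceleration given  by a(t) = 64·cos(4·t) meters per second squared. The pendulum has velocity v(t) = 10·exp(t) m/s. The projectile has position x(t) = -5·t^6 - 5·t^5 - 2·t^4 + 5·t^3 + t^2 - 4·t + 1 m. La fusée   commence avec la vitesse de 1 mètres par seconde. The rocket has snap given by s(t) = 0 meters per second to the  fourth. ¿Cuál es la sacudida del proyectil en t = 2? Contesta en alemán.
Wir müssen unsere Gleichung für die Position x(t) = -5·t^6 - 5·t^5 - 2·t^4 + 5·t^3 + t^2 - 4·t + 1 3-mal ableiten. Mit d/dt von x(t) finden wir v(t) = -30·t^5 - 25·t^4 - 8·t^3 + 15·t^2 + 2·t - 4. Die Ableitung von der Geschwindigkeit ergibt die Beschleunigung: a(t) = -150·t^4 - 100·t^3 - 24·t^2 + 30·t + 2. Mit d/dt von a(t) finden wir j(t) = -600·t^3 - 300·t^2 - 48·t + 30. Mit j(t) = -600·t^3 - 300·t^2 - 48·t + 30 und Einsetzen von t = 2, finden wir j = -6066.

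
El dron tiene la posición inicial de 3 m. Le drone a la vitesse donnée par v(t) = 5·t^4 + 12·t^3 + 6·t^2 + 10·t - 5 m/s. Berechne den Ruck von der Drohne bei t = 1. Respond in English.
Starting from velocity v(t) = 5·t^4 + 12·t^3 + 6·t^2 + 10·t - 5, we take 2 derivatives. Differentiating velocity, we get acceleration: a(t) = 20·t^3 + 36·t^2 + 12·t + 10. Taking d/dt of a(t), we find j(t) = 60·t^2 + 72·t + 12. Using j(t) = 60·t^2 + 72·t + 12 and substituting t = 1, we find j = 144.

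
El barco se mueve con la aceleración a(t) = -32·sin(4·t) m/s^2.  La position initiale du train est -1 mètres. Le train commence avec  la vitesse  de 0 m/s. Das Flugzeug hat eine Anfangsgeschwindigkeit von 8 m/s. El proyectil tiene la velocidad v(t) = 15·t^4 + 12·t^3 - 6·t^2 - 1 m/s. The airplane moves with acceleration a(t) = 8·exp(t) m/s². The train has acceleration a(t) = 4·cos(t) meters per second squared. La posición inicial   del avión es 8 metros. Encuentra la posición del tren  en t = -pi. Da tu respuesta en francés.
En partant de l'accélération a(t) = 4·cos(t), nous prenons 2 intégrales. En prenant ∫a(t)dt et en appliquant v(0) = 0, nous trouvons v(t) = 4·sin(t). La primitive de la vitesse est la position. En utilisant x(0) = -1, nous obtenons x(t) = 3 - 4·cos(t). En utilisant x(t) = 3 - 4·cos(t) et en substituant t = -pi, nous trouvons x = 7.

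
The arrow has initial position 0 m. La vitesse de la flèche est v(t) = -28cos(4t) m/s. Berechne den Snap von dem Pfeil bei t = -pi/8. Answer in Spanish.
Debemos derivar nuestra ecuación de la velocidad v(t) = -28·cos(4·t) 3 veces. Tomando d/dt de v(t), encontramos a(t) = 112·sin(4·t). La derivada de la aceleración da la sacudida: j(t) = 448·cos(4·t). Derivando la sacudida, obtenemos el snap: s(t) = -1792·sin(4·t). Tenemos el snap s(t) = -1792·sin(4·t). Sustituyendo t = -pi/8: s(-pi/8) = 1792.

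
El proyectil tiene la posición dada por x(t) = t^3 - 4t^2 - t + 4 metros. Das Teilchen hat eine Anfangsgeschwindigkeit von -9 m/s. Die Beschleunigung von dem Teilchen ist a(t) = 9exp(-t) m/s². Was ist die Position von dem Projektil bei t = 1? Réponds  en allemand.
Wir haben die Position x(t) = t^3 - 4·t^2 - t + 4. Durch Einsetzen von t = 1: x(1) = 0.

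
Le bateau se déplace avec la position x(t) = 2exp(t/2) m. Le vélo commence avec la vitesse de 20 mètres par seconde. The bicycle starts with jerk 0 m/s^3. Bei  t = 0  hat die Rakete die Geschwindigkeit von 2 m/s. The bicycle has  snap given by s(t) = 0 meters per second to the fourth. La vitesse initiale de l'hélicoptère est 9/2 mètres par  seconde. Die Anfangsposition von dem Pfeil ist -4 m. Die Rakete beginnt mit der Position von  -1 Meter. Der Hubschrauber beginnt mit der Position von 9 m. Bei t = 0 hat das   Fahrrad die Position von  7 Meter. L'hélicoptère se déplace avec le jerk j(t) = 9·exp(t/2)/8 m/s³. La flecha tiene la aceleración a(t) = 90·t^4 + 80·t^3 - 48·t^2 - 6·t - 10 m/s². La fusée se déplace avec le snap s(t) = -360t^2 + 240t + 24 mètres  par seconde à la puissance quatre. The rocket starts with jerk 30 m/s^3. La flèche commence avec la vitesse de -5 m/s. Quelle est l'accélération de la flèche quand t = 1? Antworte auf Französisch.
En utilisant a(t) = 90·t^4 + 80·t^3 - 48·t^2 - 6·t - 10 et en substituant t = 1, nous trouvons a = 106.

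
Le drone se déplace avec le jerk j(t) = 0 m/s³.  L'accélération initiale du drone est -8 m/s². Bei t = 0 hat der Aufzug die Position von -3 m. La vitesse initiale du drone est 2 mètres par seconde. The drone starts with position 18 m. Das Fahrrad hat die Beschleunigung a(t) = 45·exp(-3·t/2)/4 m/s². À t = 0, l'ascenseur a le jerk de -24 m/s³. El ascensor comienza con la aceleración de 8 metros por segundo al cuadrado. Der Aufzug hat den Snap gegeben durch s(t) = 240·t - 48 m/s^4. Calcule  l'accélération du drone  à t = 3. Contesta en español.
Para resolver esto, necesitamos tomar 1 antiderivada de nuestra ecuación de la sacudida j(t) = 0. La integral de la sacudida, con a(0) = -8, da la aceleración: a(t) = -8. Usando a(t) = -8 y sustituyendo t = 3, encontramos a = -8.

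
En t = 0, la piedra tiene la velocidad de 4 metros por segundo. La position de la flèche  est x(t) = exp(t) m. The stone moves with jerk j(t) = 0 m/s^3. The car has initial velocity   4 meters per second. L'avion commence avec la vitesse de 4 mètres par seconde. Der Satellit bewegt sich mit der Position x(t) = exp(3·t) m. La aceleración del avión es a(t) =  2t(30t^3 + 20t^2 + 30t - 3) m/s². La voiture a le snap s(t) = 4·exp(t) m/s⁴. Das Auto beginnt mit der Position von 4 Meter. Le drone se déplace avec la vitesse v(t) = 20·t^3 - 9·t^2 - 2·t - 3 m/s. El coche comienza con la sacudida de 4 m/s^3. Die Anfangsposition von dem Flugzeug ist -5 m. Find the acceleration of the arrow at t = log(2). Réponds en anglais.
We must differentiate our position equation x(t) = exp(t) 2 times. The derivative of position gives velocity: v(t) = exp(t). Taking d/dt of v(t), we find a(t) = exp(t). From the given acceleration equation a(t) = exp(t), we substitute t = log(2) to get a = 2.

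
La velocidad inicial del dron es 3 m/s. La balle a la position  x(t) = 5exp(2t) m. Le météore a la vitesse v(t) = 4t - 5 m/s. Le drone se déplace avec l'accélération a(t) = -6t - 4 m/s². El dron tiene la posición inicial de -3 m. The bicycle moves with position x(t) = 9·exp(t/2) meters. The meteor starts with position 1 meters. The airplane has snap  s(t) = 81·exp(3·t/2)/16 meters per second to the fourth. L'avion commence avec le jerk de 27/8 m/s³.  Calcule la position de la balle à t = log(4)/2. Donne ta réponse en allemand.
Aus der Gleichung für die Position x(t) = 5·exp(2·t), setzen wir t = log(4)/2 ein und erhalten x = 20.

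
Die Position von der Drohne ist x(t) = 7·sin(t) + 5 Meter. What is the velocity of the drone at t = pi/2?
To solve this, we need to take 1 derivative of our position equation x(t) = 7·sin(t) + 5. The derivative of position gives velocity: v(t) = 7·cos(t). We have velocity v(t) = 7·cos(t). Substituting t = pi/2: v(pi/2) = 0.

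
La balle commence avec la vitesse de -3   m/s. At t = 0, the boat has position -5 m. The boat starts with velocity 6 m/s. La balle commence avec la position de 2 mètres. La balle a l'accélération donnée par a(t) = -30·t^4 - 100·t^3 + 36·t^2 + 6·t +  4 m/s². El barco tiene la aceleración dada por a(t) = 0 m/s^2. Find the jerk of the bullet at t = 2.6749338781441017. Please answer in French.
Pour résoudre ceci, nous devons prendre 1 dérivée de notre équation de l'accélération a(t) = -30·t^4 - 100·t^3 + 36·t^2 + 6·t + 4. La dérivée de l'accélération donne le jerk: j(t) = -120·t^3 - 300·t^2 + 72·t + 6. Nous avons le jerk j(t) = -120·t^3 - 300·t^2 + 72·t + 6. En substituant t = 2.6749338781441017: j(2.6749338781441017) = -4244.77143416299.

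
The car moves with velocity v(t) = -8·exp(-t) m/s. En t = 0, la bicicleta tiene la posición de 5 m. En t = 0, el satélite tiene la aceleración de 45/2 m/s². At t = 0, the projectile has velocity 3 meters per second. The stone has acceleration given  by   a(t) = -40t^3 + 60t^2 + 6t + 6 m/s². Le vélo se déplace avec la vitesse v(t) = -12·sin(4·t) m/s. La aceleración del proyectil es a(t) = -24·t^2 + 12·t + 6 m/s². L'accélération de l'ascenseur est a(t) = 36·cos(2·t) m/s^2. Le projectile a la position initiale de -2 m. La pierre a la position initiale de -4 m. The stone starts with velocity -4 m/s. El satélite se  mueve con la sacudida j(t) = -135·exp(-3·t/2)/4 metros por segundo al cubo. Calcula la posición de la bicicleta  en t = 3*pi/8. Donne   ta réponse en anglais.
Starting from velocity v(t) = -12·sin(4·t), we take 1 antiderivative. The antiderivative of velocity is position. Using x(0) = 5, we get x(t) = 3·cos(4·t) + 2. Using x(t) = 3·cos(4·t) + 2 and substituting t = 3*pi/8, we find x = 2.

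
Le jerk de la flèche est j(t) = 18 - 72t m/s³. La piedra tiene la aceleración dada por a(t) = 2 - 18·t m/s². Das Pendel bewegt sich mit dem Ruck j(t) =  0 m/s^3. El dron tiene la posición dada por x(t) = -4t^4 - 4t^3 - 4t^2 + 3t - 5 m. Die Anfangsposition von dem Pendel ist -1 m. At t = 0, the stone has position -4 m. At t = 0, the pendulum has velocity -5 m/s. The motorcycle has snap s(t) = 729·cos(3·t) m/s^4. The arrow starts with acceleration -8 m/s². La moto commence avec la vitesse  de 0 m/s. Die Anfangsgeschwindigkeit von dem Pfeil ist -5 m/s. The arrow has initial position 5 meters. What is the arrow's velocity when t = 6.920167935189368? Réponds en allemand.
Um dies zu lösen, müssen wir 2 Stammfunktionen unserer Gleichung für den Ruck j(t) = 18 - 72·t finden. Die Stammfunktion von dem Ruck ist die Beschleunigung. Mit a(0) = -8 erhalten wir a(t) = -36·t^2 + 18·t - 8. Mit ∫a(t)dt und Anwendung von v(0) = -5, finden wir v(t) = -12·t^3 + 9·t^2 - 8·t - 5. Mit v(t) = -12·t^3 + 9·t^2 - 8·t - 5 und Einsetzen von t = 6.920167935189368, finden wir v = -3606.13899346578.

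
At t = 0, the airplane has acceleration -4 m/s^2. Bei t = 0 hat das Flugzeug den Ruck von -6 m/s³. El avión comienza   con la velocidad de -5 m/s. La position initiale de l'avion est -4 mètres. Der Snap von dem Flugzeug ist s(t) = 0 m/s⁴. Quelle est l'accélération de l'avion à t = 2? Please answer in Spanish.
Para resolver esto, necesitamos tomar 2 integrales de nuestra ecuación del snap s(t) = 0. La antiderivada del snap, con j(0) = -6, da la sacudida: j(t) = -6. Tomando ∫j(t)dt y aplicando a(0) = -4, encontramos a(t) = -6·t - 4. De la ecuación de la aceleración a(t) = -6·t - 4, sustituimos t = 2 para obtener a = -16.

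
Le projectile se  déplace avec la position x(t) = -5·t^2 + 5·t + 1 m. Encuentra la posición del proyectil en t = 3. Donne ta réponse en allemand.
Wir haben die Position x(t) = -5·t^2 + 5·t + 1. Durch Einsetzen von t = 3: x(3) = -29.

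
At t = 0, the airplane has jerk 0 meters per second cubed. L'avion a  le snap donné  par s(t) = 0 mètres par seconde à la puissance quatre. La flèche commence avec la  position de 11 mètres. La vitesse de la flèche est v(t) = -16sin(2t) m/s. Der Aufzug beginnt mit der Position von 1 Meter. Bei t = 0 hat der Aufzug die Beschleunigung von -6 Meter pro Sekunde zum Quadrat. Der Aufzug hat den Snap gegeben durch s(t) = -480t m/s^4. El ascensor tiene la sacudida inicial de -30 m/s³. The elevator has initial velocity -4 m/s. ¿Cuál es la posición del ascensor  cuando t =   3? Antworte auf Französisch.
En partant du snap s(t) = -480·t, nous prenons 4 primitives. L'intégrale du snap, avec j(0) = -30, donne le jerk: j(t) = -240·t^2 - 30. La primitive du jerk, avec a(0) = -6, donne l'accélération: a(t) = -80·t^3 - 30·t - 6. L'intégrale de l'accélération est la vitesse. En utilisant v(0) = -4, nous obtenons v(t) = -20·t^4 - 15·t^2 - 6·t - 4. L'intégrale de la vitesse, avec x(0) = 1, donne la position: x(t) = -4·t^5 - 5·t^3 - 3·t^2 - 4·t + 1. Nous avons la position x(t) = -4·t^5 - 5·t^3 - 3·t^2 - 4·t + 1. En substituant t = 3: x(3) = -1145.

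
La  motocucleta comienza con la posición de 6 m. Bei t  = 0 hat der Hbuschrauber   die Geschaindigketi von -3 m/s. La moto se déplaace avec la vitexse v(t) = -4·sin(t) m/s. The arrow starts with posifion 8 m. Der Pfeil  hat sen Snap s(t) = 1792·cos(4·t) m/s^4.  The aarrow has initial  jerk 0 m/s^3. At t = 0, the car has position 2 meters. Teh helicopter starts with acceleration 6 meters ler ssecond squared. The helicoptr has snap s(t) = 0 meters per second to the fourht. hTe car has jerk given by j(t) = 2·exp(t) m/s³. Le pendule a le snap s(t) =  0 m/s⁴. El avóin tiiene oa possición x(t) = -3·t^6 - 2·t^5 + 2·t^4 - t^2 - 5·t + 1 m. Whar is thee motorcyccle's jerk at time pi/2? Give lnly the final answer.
The answer is 4.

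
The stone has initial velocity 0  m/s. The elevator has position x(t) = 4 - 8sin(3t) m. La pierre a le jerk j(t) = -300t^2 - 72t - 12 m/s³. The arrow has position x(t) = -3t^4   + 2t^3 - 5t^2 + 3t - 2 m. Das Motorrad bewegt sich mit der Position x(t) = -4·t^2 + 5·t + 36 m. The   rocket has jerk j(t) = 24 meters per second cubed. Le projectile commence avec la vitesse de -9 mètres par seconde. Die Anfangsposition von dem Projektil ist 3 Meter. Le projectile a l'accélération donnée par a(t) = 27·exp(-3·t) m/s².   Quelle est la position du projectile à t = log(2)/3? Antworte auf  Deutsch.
Wir müssen unsere Gleichung für die Beschleunigung a(t) = 27·exp(-3·t) 2-mal integrieren. Durch Integration von der Beschleunigung und Verwendung der Anfangsbedingung v(0) = -9, erhalten wir v(t) = -9·exp(-3·t). Die Stammfunktion von der Geschwindigkeit, mit x(0) = 3, ergibt die Position: x(t) = 3·exp(-3·t). Mit x(t) = 3·exp(-3·t) und Einsetzen von t = log(2)/3, finden wir x = 3/2.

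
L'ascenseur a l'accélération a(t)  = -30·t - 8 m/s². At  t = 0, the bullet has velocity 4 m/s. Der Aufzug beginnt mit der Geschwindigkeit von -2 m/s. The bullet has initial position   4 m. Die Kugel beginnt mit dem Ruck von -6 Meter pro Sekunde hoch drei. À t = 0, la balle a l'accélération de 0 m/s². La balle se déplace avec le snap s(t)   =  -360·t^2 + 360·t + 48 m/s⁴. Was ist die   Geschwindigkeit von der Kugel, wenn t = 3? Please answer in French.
Pour résoudre ceci, nous devons prendre 3 primitives de notre équation du snap s(t) = -360·t^2 + 360·t + 48. En prenant ∫s(t)dt et en appliquant j(0) = -6, nous trouvons j(t) = -120·t^3 + 180·t^2 + 48·t - 6. La primitive du jerk est l'accélération. En utilisant a(0) = 0, nous obtenons a(t) = 6·t·(-5·t^3 + 10·t^2 + 4·t - 1). En prenant ∫a(t)dt et en appliquant v(0) = 4, nous trouvons v(t) = -6·t^5 + 15·t^4 + 8·t^3 - 3·t^2 + 4. De l'équation de la vitesse v(t) = -6·t^5 + 15·t^4 + 8·t^3 - 3·t^2 + 4, nous substituons t = 3 pour obtenir v = -50.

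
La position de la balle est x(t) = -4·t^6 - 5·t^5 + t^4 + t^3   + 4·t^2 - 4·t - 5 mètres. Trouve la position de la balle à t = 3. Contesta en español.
Tenemos la posición x(t) = -4·t^6 - 5·t^5 + t^4 + t^3 + 4·t^2 - 4·t - 5. Sustituyendo t = 3: x(3) = -4004.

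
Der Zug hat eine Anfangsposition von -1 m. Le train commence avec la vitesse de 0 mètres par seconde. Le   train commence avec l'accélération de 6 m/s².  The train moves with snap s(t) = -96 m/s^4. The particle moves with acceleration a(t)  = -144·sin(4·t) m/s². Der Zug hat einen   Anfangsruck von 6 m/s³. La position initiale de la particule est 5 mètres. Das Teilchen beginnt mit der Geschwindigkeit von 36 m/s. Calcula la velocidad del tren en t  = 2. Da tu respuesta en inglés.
Starting from snap s(t) = -96, we take 3 integrals. Taking ∫s(t)dt and applying j(0) = 6, we find j(t) = 6 - 96·t. Integrating jerk and using the initial condition a(0) = 6, we get a(t) = -48·t^2 + 6·t + 6. Integrating acceleration and using the initial condition v(0) = 0, we get v(t) = t·(-16·t^2 + 3·t + 6). We have velocity v(t) = t·(-16·t^2 + 3·t + 6). Substituting t = 2: v(2) = -104.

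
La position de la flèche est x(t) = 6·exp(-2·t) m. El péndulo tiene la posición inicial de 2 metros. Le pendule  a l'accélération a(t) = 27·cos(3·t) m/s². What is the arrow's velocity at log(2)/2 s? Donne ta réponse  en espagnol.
Debemos derivar nuestra ecuación de la posición x(t) = 6·exp(-2·t) 1 vez. Derivando la posición, obtenemos la velocidad: v(t) = -12·exp(-2·t). Usando v(t) = -12·exp(-2·t) y sustituyendo t = log(2)/2, encontramos v = -6.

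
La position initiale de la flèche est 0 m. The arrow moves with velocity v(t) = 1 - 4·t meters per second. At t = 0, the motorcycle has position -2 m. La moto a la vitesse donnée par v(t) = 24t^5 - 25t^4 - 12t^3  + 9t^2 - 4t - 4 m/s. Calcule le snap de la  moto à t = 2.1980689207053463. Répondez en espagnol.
Para resolver esto, necesitamos tomar 3 derivadas de nuestra ecuación de la velocidad v(t) = 24·t^5 - 25·t^4 - 12·t^3 + 9·t^2 - 4·t - 4. Derivando la velocidad, obtenemos la aceleración: a(t) = 120·t^4 - 100·t^3 - 36·t^2 + 18·t - 4. Derivando la aceleración, obtenemos la sacudida: j(t) = 480·t^3 - 300·t^2 - 72·t + 18. Derivando la sacudida, obtenemos el snap: s(t) = 1440·t^2 - 600·t - 72. Tenemos el snap s(t) = 1440·t^2 - 600·t - 72. Sustituyendo t = 2.1980689207053463: s(2.1980689207053463) = 5566.52869902270.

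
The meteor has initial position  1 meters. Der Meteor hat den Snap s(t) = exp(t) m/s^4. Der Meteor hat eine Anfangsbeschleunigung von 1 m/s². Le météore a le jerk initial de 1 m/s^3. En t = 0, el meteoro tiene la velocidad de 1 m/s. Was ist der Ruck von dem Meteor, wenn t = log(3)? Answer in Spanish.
Debemos encontrar la integral de nuestra ecuación del snap s(t) = exp(t) 1 vez. Integrando el snap y usando la condición inicial j(0) = 1, obtenemos j(t) = exp(t). Usando j(t) = exp(t) y sustituyendo t = log(3), encontramos j = 3.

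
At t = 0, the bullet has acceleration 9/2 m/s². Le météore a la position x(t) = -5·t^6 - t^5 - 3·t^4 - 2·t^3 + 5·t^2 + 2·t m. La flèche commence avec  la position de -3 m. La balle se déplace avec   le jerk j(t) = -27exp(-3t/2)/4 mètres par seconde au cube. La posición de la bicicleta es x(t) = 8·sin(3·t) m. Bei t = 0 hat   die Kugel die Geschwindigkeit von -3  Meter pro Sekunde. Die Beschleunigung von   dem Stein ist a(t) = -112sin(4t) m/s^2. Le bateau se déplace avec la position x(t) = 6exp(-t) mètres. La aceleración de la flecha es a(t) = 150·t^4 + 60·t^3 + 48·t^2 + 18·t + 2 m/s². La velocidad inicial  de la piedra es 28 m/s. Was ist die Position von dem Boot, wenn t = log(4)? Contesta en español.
Usando x(t) = 6·exp(-t) y sustituyendo t = log(4), encontramos x = 3/2.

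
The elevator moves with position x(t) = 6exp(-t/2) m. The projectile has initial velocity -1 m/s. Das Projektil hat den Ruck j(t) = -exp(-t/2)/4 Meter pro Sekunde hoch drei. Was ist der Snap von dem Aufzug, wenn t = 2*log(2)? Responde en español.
Debemos derivar nuestra ecuación de la posición x(t) = 6·exp(-t/2) 4 veces. Derivando la posición, obtenemos la velocidad: v(t) = -3·exp(-t/2). Tomando d/dt de v(t), encontramos a(t) = 3·exp(-t/2)/2. Tomando d/dt de a(t), encontramos j(t) = -3·exp(-t/2)/4. Tomando d/dt de j(t), encontramos s(t) = 3·exp(-t/2)/8. Usando s(t) = 3·exp(-t/2)/8 y sustituyendo t = 2*log(2), encontramos s = 3/16.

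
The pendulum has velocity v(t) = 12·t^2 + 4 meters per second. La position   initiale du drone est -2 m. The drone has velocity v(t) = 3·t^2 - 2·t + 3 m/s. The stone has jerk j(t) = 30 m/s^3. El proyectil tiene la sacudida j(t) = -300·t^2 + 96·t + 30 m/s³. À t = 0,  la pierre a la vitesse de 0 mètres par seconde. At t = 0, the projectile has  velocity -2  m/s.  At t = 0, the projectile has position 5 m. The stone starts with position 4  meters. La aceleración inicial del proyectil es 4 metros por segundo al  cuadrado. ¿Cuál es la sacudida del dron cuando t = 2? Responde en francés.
Nous devons dériver notre équation de la vitesse v(t) = 3·t^2 - 2·t + 3 2 fois. En dérivant la vitesse, nous obtenons l'accélération: a(t) = 6·t - 2. En prenant d/dt de a(t), nous trouvons j(t) = 6. En utilisant j(t) = 6 et en substituant t = 2, nous trouvons j = 6.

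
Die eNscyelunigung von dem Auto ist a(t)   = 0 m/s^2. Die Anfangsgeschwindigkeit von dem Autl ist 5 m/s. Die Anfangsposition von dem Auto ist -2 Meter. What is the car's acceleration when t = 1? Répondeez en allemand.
Mit a(t) = 0 und Einsetzen von t = 1, finden wir a = 0.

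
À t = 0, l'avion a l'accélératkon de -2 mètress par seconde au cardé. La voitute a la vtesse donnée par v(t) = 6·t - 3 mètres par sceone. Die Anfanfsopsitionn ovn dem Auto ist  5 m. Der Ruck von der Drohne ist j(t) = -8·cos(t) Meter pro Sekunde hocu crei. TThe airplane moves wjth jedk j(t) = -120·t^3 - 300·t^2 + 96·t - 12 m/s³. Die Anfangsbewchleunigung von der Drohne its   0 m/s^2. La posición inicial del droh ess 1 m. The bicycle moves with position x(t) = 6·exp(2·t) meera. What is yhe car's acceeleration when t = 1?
We must differentiate our velocity equation v(t) = 6·t - 3 1 time. Taking d/dt of v(t), we find a(t) = 6. From the given acceleration equation a(t) = 6, we substitute t = 1 to get a = 6.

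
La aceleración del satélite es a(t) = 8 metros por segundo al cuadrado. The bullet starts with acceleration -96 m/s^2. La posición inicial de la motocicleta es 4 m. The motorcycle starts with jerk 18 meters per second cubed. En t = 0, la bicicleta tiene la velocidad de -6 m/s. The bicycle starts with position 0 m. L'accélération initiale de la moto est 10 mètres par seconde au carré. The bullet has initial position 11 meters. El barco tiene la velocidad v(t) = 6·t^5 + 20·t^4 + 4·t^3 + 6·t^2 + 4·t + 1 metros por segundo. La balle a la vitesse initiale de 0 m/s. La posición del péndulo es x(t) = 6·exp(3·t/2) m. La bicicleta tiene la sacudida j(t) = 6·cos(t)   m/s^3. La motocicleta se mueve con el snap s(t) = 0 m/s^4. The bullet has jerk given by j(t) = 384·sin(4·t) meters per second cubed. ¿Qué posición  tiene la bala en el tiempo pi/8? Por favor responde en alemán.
Ausgehend von dem Ruck j(t) = 384·sin(4·t), nehmen wir 3 Stammfunktionen. Die Stammfunktion von dem Ruck ist die Beschleunigung. Mit a(0) = -96 erhalten wir a(t) = -96·cos(4·t). Die Stammfunktion von der Beschleunigung ist die Geschwindigkeit. Mit v(0) = 0 erhalten wir v(t) = -24·sin(4·t). Die Stammfunktion von der Geschwindigkeit, mit x(0) = 11, ergibt die Position: x(t) = 6·cos(4·t) + 5. Wir haben die Position x(t) = 6·cos(4·t) + 5. Durch Einsetzen von t = pi/8: x(pi/8) = 5.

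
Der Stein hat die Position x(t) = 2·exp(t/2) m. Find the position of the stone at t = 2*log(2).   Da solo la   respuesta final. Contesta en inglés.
x(2*log(2)) = 4.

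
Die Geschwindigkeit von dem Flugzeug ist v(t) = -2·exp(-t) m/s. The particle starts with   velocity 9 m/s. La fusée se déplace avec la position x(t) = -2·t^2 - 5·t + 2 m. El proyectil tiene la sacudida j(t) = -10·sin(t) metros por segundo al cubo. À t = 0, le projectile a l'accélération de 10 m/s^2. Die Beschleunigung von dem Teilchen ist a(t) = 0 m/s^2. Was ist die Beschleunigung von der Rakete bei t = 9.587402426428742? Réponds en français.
Pour résoudre ceci, nous devons prendre 2 dérivées de notre équation de la position x(t) = -2·t^2 - 5·t + 2. En dérivant la position, nous obtenons la vitesse: v(t) = -4·t - 5. En prenant d/dt de v(t), nous trouvons a(t) = -4. De l'équation de l'accélération a(t) = -4, nous substituons t = 9.587402426428742 pour obtenir a = -4.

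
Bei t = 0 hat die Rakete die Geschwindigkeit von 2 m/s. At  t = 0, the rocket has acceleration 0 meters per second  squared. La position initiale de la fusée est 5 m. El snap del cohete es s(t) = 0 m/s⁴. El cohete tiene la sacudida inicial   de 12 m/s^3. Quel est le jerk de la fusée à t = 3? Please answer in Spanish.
Necesitamos integrar nuestra ecuación del snap s(t) = 0 1 vez. La antiderivada del snap, con j(0) = 12, da la sacudida: j(t) = 12. De la ecuación de la sacudida j(t) = 12, sustituimos t = 3 para obtener j = 12.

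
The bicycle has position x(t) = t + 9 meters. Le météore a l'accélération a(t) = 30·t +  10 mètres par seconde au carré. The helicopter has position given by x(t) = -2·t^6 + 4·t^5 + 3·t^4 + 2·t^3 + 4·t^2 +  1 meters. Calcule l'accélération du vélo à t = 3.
Nous devons dériver notre équation de la position x(t) = t + 9 2 fois. La dérivée de la position donne la vitesse: v(t) = 1. La dérivée de la vitesse donne l'accélération: a(t) = 0. Nous avons l'accélération a(t) = 0. En substituant t = 3: a(3) = 0.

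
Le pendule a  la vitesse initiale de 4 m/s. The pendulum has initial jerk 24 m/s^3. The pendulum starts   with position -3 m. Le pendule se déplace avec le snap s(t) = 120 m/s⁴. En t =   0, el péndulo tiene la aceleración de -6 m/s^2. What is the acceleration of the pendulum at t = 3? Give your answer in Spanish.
Partiendo del snap s(t) = 120, tomamos 2 antiderivadas. Integrando el snap y usando la condición inicial j(0) = 24, obtenemos j(t) = 120·t + 24. Integrando la sacudida y usando la condición inicial a(0) = -6, obtenemos a(t) = 60·t^2 + 24·t - 6. Usando a(t) = 60·t^2 + 24·t - 6 y sustituyendo t = 3, encontramos a = 606.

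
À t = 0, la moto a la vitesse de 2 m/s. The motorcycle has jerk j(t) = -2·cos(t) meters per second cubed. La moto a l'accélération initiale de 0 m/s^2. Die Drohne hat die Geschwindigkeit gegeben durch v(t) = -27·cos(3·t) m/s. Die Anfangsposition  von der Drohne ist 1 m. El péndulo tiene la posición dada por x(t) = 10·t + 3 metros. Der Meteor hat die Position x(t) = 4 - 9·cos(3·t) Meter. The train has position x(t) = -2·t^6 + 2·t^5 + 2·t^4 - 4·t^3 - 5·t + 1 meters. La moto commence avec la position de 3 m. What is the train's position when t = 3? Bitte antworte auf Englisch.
From the given position equation x(t) = -2·t^6 + 2·t^5 + 2·t^4 - 4·t^3 - 5·t + 1, we substitute t = 3 to get x = -932.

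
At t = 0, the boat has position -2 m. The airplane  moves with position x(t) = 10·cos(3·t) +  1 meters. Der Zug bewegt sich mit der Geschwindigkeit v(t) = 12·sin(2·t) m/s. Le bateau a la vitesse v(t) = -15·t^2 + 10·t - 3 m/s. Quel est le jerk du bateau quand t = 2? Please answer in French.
Pour résoudre ceci, nous devons prendre 2 dérivées de notre équation de la vitesse v(t) = -15·t^2 + 10·t - 3. La dérivée de la vitesse donne l'accélération: a(t) = 10 - 30·t. En prenant d/dt de a(t), nous trouvons j(t) = -30. De l'équation du jerk j(t) = -30, nous substituons t = 2 pour obtenir j = -30.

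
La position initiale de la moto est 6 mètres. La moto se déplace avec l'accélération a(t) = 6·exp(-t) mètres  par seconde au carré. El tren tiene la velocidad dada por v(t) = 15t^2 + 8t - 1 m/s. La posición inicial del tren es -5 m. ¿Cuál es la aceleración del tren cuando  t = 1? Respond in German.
Ausgehend von der Geschwindigkeit v(t) = 15·t^2 + 8·t - 1, nehmen wir 1 Ableitung. Die Ableitung von der Geschwindigkeit ergibt die Beschleunigung: a(t) = 30·t + 8. Mit a(t) = 30·t + 8 und Einsetzen von t = 1, finden wir a = 38.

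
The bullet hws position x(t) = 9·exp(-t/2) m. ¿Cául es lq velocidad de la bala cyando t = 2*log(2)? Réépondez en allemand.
Wir müssen unsere Gleichung für die Position x(t) = 9·exp(-t/2) 1-mal ableiten. Durch Ableiten von der Position erhalten wir die Geschwindigkeit: v(t) = -9·exp(-t/2)/2. Wir haben die Geschwindigkeit v(t) = -9·exp(-t/2)/2. Durch Einsetzen von t = 2*log(2): v(2*log(2)) = -9/4.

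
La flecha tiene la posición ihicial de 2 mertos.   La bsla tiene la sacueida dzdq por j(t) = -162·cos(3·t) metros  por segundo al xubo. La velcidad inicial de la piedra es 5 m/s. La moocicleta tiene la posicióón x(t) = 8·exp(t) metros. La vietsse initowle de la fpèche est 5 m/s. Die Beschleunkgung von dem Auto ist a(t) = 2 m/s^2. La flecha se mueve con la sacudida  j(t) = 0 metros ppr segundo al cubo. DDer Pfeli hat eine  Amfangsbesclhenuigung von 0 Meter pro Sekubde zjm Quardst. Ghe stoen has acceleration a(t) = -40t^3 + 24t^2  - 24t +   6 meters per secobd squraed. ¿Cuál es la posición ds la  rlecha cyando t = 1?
Para resolver esto, necesitamos tomar 3 antiderivadas de nuestra ecuación de la sacudida j(t) = 0. La integral de la sacudida, con a(0) = 0, da la aceleración: a(t) = 0. La integral de la aceleración, con v(0) = 5, da la velocidad: v(t) = 5. Integrando la velocidad y usando la condición inicial x(0) = 2, obtenemos x(t) = 5·t + 2. De la ecuación de la posición x(t) = 5·t + 2, sustituimos t = 1 para obtener x = 7.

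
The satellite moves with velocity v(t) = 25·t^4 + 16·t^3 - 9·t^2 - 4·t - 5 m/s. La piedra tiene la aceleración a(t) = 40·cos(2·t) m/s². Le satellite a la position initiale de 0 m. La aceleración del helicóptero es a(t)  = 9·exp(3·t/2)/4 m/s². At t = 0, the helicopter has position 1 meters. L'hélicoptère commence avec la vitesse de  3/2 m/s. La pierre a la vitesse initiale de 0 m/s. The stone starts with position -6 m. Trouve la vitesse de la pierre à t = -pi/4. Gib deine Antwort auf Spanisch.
Partiendo de la aceleración a(t) = 40·cos(2·t), tomamos 1 integral. La antiderivada de la aceleración, con v(0) = 0, da la velocidad: v(t) = 20·sin(2·t). Tenemos la velocidad v(t) = 20·sin(2·t). Sustituyendo t = -pi/4: v(-pi/4) = -20.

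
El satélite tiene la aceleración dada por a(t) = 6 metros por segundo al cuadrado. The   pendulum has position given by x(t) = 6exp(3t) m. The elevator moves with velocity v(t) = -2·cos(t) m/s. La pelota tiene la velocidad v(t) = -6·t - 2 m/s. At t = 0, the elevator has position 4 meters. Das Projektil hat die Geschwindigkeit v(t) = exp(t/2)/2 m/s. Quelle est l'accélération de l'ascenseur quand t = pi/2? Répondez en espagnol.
Partiendo de la velocidad v(t) = -2·cos(t), tomamos 1 derivada. Derivando la velocidad, obtenemos la aceleración: a(t) = 2·sin(t). Tenemos la aceleración a(t) = 2·sin(t). Sustituyendo t = pi/2: a(pi/2) = 2.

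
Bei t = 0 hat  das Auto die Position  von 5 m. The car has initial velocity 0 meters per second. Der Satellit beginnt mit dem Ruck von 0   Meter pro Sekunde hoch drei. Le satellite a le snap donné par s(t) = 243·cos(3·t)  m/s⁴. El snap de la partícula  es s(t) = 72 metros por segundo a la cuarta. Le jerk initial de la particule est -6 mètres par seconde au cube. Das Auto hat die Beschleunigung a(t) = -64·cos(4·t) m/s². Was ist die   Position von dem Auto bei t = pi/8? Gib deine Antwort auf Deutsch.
Ausgehend von der Beschleunigung a(t) = -64·cos(4·t), nehmen wir 2 Stammfunktionen. Das Integral von der Beschleunigung ist die Geschwindigkeit. Mit v(0) = 0 erhalten wir v(t) = -16·sin(4·t). Mit ∫v(t)dt und Anwendung von x(0) = 5, finden wir x(t) = 4·cos(4·t) + 1. Wir haben die Position x(t) = 4·cos(4·t) + 1. Durch Einsetzen von t = pi/8: x(pi/8) = 1.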